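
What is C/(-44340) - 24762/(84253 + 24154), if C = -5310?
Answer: -17410197/160225546 ≈ -0.10866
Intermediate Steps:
C/(-44340) - 24762/(84253 + 24154) = -5310/(-44340) - 24762/(84253 + 24154) = -5310*(-1/44340) - 24762/108407 = 177/1478 - 24762*1/108407 = 177/1478 - 24762/108407 = -17410197/160225546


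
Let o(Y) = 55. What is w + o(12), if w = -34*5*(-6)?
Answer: 1075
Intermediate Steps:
w = 1020 (w = -170*(-6) = 1020)
w + o(12) = 1020 + 55 = 1075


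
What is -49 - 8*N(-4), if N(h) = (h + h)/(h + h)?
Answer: -57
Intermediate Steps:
N(h) = 1 (N(h) = (2*h)/((2*h)) = (2*h)*(1/(2*h)) = 1)
-49 - 8*N(-4) = -49 - 8*1 = -49 - 8 = -57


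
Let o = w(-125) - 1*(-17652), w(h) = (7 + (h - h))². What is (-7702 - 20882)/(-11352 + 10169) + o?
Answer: 20968867/1183 ≈ 17725.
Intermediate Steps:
w(h) = 49 (w(h) = (7 + 0)² = 7² = 49)
o = 17701 (o = 49 - 1*(-17652) = 49 + 17652 = 17701)
(-7702 - 20882)/(-11352 + 10169) + o = (-7702 - 20882)/(-11352 + 10169) + 17701 = -28584/(-1183) + 17701 = -28584*(-1/1183) + 17701 = 28584/1183 + 17701 = 20968867/1183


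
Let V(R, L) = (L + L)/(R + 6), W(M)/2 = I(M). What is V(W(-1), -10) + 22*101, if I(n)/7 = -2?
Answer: 24452/11 ≈ 2222.9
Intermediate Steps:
I(n) = -14 (I(n) = 7*(-2) = -14)
W(M) = -28 (W(M) = 2*(-14) = -28)
V(R, L) = 2*L/(6 + R) (V(R, L) = (2*L)/(6 + R) = 2*L/(6 + R))
V(W(-1), -10) + 22*101 = 2*(-10)/(6 - 28) + 22*101 = 2*(-10)/(-22) + 2222 = 2*(-10)*(-1/22) + 2222 = 10/11 + 2222 = 24452/11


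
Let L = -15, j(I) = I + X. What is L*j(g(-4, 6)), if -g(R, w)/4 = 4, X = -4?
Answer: 300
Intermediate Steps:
g(R, w) = -16 (g(R, w) = -4*4 = -16)
j(I) = -4 + I (j(I) = I - 4 = -4 + I)
L*j(g(-4, 6)) = -15*(-4 - 16) = -15*(-20) = 300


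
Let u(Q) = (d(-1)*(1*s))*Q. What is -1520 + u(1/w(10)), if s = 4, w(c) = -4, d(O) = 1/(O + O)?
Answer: -3039/2 ≈ -1519.5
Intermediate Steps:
d(O) = 1/(2*O)
u(Q) = -2*Q (u(Q) = (((½)/(-1))*(1*4))*Q = (((½)*(-1))*4)*Q = (-½*4)*Q = -2*Q)
-1520 + u(1/w(10)) = -1520 - 2/(-4) = -1520 - 2*(-¼) = -1520 + ½ = -3039/2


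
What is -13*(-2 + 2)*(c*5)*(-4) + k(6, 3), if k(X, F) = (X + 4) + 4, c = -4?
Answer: 14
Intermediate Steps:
k(X, F) = 8 + X (k(X, F) = (4 + X) + 4 = 8 + X)
-13*(-2 + 2)*(c*5)*(-4) + k(6, 3) = -13*(-2 + 2)*-4*5*(-4) + (8 + 6) = -0*(-20*(-4)) + 14 = -0*80 + 14 = -13*0 + 14 = 0 + 14 = 14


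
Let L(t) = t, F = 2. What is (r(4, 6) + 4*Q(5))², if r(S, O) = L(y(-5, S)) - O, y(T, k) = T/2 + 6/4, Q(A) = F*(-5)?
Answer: 2209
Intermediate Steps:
Q(A) = -10 (Q(A) = 2*(-5) = -10)
y(T, k) = 3/2 + T/2 (y(T, k) = T*(½) + 6*(¼) = T/2 + 3/2 = 3/2 + T/2)
r(S, O) = -1 - O (r(S, O) = (3/2 + (½)*(-5)) - O = (3/2 - 5/2) - O = -1 - O)
(r(4, 6) + 4*Q(5))² = ((-1 - 1*6) + 4*(-10))² = ((-1 - 6) - 40)² = (-7 - 40)² = (-47)² = 2209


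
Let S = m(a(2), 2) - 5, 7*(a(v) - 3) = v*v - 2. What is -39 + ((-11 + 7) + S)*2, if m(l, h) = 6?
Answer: -45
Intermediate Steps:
a(v) = 19/7 + v²/7 (a(v) = 3 + (v*v - 2)/7 = 3 + (v² - 2)/7 = 3 + (-2 + v²)/7 = 3 + (-2/7 + v²/7) = 19/7 + v²/7)
S = 1 (S = 6 - 5 = 1)
-39 + ((-11 + 7) + S)*2 = -39 + ((-11 + 7) + 1)*2 = -39 + (-4 + 1)*2 = -39 - 3*2 = -39 - 6 = -45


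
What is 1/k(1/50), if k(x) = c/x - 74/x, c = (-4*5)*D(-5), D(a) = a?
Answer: 1/1300 ≈ 0.00076923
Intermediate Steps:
c = 100 (c = -4*5*(-5) = -20*(-5) = 100)
k(x) = 26/x (k(x) = 100/x - 74/x = 26/x)
1/k(1/50) = 1/(26/(1/50)) = 1/(26*50) = 1/1300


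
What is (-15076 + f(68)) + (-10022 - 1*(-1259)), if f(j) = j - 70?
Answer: -23841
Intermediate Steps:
f(j) = -70 + j
(-15076 + f(68)) + (-10022 - 1*(-1259)) = (-15076 + (-70 + 68)) + (-10022 - 1*(-1259)) = (-15076 - 2) + (-10022 + 1259) = -15078 - 8763 = -23841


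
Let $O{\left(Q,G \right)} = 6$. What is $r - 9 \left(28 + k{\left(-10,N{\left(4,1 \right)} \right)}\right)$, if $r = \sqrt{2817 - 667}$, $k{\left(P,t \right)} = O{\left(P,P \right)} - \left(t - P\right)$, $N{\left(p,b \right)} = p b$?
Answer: $-180 + 5 \sqrt{86} \approx -133.63$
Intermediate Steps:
$N{\left(p,b \right)} = b p$
$k{\left(P,t \right)} = 6 + P - t$ ($k{\left(P,t \right)} = 6 - \left(t - P\right) = 6 + \left(P - t\right) = 6 + P - t$)
$r = 5 \sqrt{86}$ ($r = \sqrt{2150} = 5 \sqrt{86} \approx 46.368$)
$r - 9 \left(28 + k{\left(-10,N{\left(4,1 \right)} \right)}\right) = 5 \sqrt{86} - 9 \left(28 - \left(4 + 4\right)\right) = 5 \sqrt{86} - 9 \left(28 - 8\right) = 5 \sqrt{86} - 180 = -180 + 5 \sqrt{86}$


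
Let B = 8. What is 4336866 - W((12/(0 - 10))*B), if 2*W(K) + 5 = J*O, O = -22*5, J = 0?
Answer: 8673737/2 ≈ 4.3369e+6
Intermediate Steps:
O = -110
W(K) = -5/2 (W(K) = -5/2 + (0*(-110))/2 = -5/2 + (½)*0 = -5/2 + 0 = -5/2)
4336866 - W((12/(0 - 10))*B) = 4336866 - 1*(-5/2) = 4336866 + 5/2 = 8673737/2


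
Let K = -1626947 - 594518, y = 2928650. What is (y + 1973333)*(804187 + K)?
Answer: -6947472662274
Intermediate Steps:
K = -2221465
(y + 1973333)*(804187 + K) = (2928650 + 1973333)*(804187 - 2221465) = 4901983*(-1417278) = -6947472662274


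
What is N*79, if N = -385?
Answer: -30415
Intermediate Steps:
N*79 = -385*79 = -30415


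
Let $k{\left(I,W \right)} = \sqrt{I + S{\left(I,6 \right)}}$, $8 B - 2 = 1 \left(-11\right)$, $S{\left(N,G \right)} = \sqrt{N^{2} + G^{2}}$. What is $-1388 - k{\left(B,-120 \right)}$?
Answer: $-1388 - \frac{\sqrt{-18 + 6 \sqrt{265}}}{4} \approx -1390.2$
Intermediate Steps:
$S{\left(N,G \right)} = \sqrt{G^{2} + N^{2}}$
$B = - \frac{9}{8}$ ($B = \frac{1}{4} + \frac{1 \left(-11\right)}{8} = \frac{1}{4} + \frac{1}{8} \left(-11\right) = \frac{1}{4} - \frac{11}{8} = - \frac{9}{8} \approx -1.125$)
$k{\left(I,W \right)} = \sqrt{I + \sqrt{36 + I^{2}}}$ ($k{\left(I,W \right)} = \sqrt{I + \sqrt{6^{2} + I^{2}}} = \sqrt{I + \sqrt{36 + I^{2}}}$)
$-1388 - k{\left(B,-120 \right)} = -1388 - \sqrt{- \frac{9}{8} + \sqrt{36 + \left(- \frac{9}{8}\right)^{2}}} = -1388 - \sqrt{- \frac{9}{8} + \sqrt{36 + \frac{81}{64}}} = -1388 - \sqrt{- \frac{9}{8} + \sqrt{\frac{2385}{64}}} = -1388 - \sqrt{- \frac{9}{8} + \frac{3 \sqrt{265}}{8}}$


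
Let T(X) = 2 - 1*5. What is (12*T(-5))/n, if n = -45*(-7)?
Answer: -4/35 ≈ -0.11429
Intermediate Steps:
T(X) = -3 (T(X) = 2 - 5 = -3)
n = 315
(12*T(-5))/n = (12*(-3))/315 = -36*1/315 = -4/35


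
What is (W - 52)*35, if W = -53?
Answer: -3675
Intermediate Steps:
(W - 52)*35 = (-53 - 52)*35 = -105*35 = -3675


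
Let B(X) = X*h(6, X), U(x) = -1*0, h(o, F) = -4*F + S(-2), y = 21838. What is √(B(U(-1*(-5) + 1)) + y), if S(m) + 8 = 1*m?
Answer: √21838 ≈ 147.78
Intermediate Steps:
S(m) = -8 + m (S(m) = -8 + 1*m = -8 + m)
h(o, F) = -10 - 4*F (h(o, F) = -4*F + (-8 - 2) = -4*F - 10 = -10 - 4*F)
U(x) = 0
B(X) = X*(-10 - 4*X)
√(B(U(-1*(-5) + 1)) + y) = √(-2*0*(5 + 2*0) + 21838) = √(-2*0*(5 + 0) + 21838) = √(-2*0*5 + 21838) = √(0 + 21838) = √21838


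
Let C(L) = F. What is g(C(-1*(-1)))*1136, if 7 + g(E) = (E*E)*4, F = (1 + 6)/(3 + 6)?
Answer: -421456/81 ≈ -5203.2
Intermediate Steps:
F = 7/9 ≈ 0.77778
C(L) = 7/9
g(E) = -7 + 4*E² (g(E) = -7 + (E*E)*4 = -7 + E²*4 = -7 + 4*E²)
g(C(-1*(-1)))*1136 = (-7 + 4*(7/9)²)*1136 = (-7 + 4*(49/81))*1136 = (-7 + 196/81)*1136 = -371/81*1136 = -421456/81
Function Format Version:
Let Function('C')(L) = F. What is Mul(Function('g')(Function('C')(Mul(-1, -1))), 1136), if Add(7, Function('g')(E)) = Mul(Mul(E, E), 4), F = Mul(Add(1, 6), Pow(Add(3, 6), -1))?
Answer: Rational(-421456, 81) ≈ -5203.2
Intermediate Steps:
F = Rational(7, 9) (F = Mul(7, Pow(9, -1)) = Mul(7, Rational(1, 9)) = Rational(7, 9) ≈ 0.77778)
Function('C')(L) = Rational(7, 9)
Function('g')(E) = Add(-7, Mul(4, Pow(E, 2))) (Function('g')(E) = Add(-7, Mul(Mul(E, E), 4)) = Add(-7, Mul(Pow(E, 2), 4)) = Add(-7, Mul(4, Pow(E, 2))))
Mul(Function('g')(Function('C')(Mul(-1, -1))), 1136) = Mul(Add(-7, Mul(4, Pow(Rational(7, 9), 2))), 1136) = Mul(Add(-7, Mul(4, Rational(49, 81))), 1136) = Mul(Add(-7, Rational(196, 81)), 1136) = Mul(Rational(-371, 81), 1136) = Rational(-421456, 81)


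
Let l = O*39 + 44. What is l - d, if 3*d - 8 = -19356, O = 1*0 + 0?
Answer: 19480/3 ≈ 6493.3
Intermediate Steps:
O = 0 (O = 0 + 0 = 0)
d = -19348/3 (d = 8/3 + (1/3)*(-19356) = 8/3 - 6452 = -19348/3 ≈ -6449.3)
l = 44 (l = 0*39 + 44 = 0 + 44 = 44)
l - d = 44 - 1*(-19348/3) = 44 + 19348/3 = 19480/3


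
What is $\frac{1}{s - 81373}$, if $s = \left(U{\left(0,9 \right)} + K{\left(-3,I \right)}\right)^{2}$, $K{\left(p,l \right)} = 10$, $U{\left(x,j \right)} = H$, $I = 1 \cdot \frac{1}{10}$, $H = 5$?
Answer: $- \frac{1}{81148} \approx -1.2323 \cdot 10^{-5}$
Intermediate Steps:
$I = \frac{1}{10}$ ($I = 1 \cdot \frac{1}{10} = \frac{1}{10} \approx 0.1$)
$U{\left(x,j \right)} = 5$
$s = 225$ ($s = \left(5 + 10\right)^{2} = 15^{2} = 225$)
$\frac{1}{s - 81373} = \frac{1}{225 - 81373} = \frac{1}{-81148} = - \frac{1}{81148}$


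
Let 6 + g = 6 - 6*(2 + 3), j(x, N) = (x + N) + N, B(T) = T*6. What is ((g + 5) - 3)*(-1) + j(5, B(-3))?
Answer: -3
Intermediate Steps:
B(T) = 6*T
j(x, N) = x + 2*N (j(x, N) = (N + x) + N = x + 2*N)
g = -30 (g = -6 + (6 - 6*(2 + 3)) = -6 + (6 - 6*5) = -6 + (6 - 1*30) = -6 + (6 - 30) = -6 - 24 = -30)
((g + 5) - 3)*(-1) + j(5, B(-3)) = ((-30 + 5) - 3)*(-1) + (5 + 2*(6*(-3))) = (-25 - 3)*(-1) + (5 + 2*(-18)) = -28*(-1) + (5 - 36) = 28 - 31 = -3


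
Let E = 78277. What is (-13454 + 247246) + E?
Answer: 312069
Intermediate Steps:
(-13454 + 247246) + E = (-13454 + 247246) + 78277 = 233792 + 78277 = 312069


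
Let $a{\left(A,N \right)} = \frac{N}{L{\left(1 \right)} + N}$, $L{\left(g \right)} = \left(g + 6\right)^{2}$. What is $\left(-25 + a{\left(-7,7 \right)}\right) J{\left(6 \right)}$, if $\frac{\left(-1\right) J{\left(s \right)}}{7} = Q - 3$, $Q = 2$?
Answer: $- \frac{1393}{8} \approx -174.13$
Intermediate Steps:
$L{\left(g \right)} = \left(6 + g\right)^{2}$
$J{\left(s \right)} = 7$ ($J{\left(s \right)} = - 7 \left(2 - 3\right) = \left(-7\right) \left(-1\right) = 7$)
$a{\left(A,N \right)} = \frac{N}{49 + N}$ ($a{\left(A,N \right)} = \frac{N}{\left(6 + 1\right)^{2} + N} = \frac{N}{7^{2} + N} = \frac{N}{49 + N}$)
$\left(-25 + a{\left(-7,7 \right)}\right) J{\left(6 \right)} = \left(-25 + \frac{7}{49 + 7}\right) 7 = \left(-25 + \frac{7}{56}\right) 7 = \left(-25 + 7 \cdot \frac{1}{56}\right) 7 = \left(-25 + \frac{1}{8}\right) 7 = \left(- \frac{199}{8}\right) 7 = - \frac{1393}{8}$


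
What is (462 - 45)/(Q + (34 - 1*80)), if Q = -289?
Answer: -417/335 ≈ -1.2448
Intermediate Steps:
(462 - 45)/(Q + (34 - 1*80)) = (462 - 45)/(-289 + (34 - 1*80)) = 417/(-289 + (34 - 80)) = 417/(-289 - 46) = 417/(-335) = 417*(-1/335) = -417/335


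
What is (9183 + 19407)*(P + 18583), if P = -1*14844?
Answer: 106898010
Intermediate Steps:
P = -14844
(9183 + 19407)*(P + 18583) = (9183 + 19407)*(-14844 + 18583) = 28590*3739 = 106898010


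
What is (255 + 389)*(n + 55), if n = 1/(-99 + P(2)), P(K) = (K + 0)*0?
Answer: 3505936/99 ≈ 35414.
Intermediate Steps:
P(K) = 0 (P(K) = K*0 = 0)
n = -1/99 (n = 1/(-99 + 0) = 1/(-99) = -1/99 ≈ -0.010101)
(255 + 389)*(n + 55) = (255 + 389)*(-1/99 + 55) = 644*(5444/99) = 3505936/99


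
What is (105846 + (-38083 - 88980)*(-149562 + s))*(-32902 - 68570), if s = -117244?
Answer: -3440030341590528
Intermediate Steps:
(105846 + (-38083 - 88980)*(-149562 + s))*(-32902 - 68570) = (105846 + (-38083 - 88980)*(-149562 - 117244))*(-32902 - 68570) = (105846 - 127063*(-266806))*(-101472) = (105846 + 33901170778)*(-101472) = 33901276624*(-101472) = -3440030341590528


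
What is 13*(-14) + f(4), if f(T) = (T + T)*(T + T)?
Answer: -118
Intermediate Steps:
f(T) = 4*T² (f(T) = (2*T)*(2*T) = 4*T²)
13*(-14) + f(4) = 13*(-14) + 4*4² = -182 + 4*16 = -182 + 64 = -118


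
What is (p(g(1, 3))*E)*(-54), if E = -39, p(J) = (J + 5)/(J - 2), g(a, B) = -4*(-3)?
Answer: 17901/5 ≈ 3580.2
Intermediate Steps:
g(a, B) = 12
p(J) = (5 + J)/(-2 + J)
(p(g(1, 3))*E)*(-54) = (((5 + 12)/(-2 + 12))*(-39))*(-54) = ((17/10)*(-39))*(-54) = -663/10*(-54) = 17901/5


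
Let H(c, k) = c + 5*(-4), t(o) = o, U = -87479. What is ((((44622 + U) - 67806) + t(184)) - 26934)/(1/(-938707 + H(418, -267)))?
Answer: 128935854617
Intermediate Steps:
H(c, k) = -20 + c (H(c, k) = c - 20 = -20 + c)
((((44622 + U) - 67806) + t(184)) - 26934)/(1/(-938707 + H(418, -267))) = ((((44622 - 87479) - 67806) + 184) - 26934)/(1/(-938707 + (-20 + 418))) = (((-42857 - 67806) + 184) - 26934)/(1/(-938707 + 398)) = ((-110663 + 184) - 26934)/(1/(-938309)) = (-110479 - 26934)/(-1/938309) = -137413*(-938309) = 128935854617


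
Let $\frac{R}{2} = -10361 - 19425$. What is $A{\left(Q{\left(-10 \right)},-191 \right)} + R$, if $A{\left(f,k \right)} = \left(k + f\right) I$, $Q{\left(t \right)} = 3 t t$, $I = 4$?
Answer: $-59136$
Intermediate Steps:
$Q{\left(t \right)} = 3 t^{2}$
$A{\left(f,k \right)} = 4 f + 4 k$ ($A{\left(f,k \right)} = \left(k + f\right) 4 = \left(f + k\right) 4 = 4 f + 4 k$)
$R = -59572$ ($R = 2 \left(-10361 - 19425\right) = 2 \left(-29786\right) = -59572$)
$A{\left(Q{\left(-10 \right)},-191 \right)} + R = \left(4 \cdot 3 \left(-10\right)^{2} + 4 \left(-191\right)\right) - 59572 = \left(4 \cdot 3 \cdot 100 - 764\right) - 59572 = \left(4 \cdot 300 - 764\right) - 59572 = \left(1200 - 764\right) - 59572 = 436 - 59572 = -59136$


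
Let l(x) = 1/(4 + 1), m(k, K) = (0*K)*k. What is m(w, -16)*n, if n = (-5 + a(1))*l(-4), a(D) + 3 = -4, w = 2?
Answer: 0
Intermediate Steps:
a(D) = -7 (a(D) = -3 - 4 = -7)
m(k, K) = 0 (m(k, K) = 0*k = 0)
l(x) = ⅕ (l(x) = 1/5 = ⅕)
n = -12/5 (n = (-5 - 7)*(⅕) = -12*⅕ = -12/5 ≈ -2.4000)
m(w, -16)*n = 0*(-12/5) = 0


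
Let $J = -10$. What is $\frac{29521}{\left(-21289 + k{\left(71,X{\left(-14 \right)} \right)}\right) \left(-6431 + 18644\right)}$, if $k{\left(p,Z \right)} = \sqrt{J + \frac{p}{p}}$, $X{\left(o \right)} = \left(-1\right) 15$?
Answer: $- \frac{628472569}{5535194545890} - \frac{29521 i}{1845064848630} \approx -0.00011354 - 1.6 \cdot 10^{-8} i$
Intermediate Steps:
$X{\left(o \right)} = -15$
$k{\left(p,Z \right)} = 3 i$ ($k{\left(p,Z \right)} = \sqrt{-10 + \frac{p}{p}} = \sqrt{-10 + 1} = \sqrt{-9} = 3 i$)
$\frac{29521}{\left(-21289 + k{\left(71,X{\left(-14 \right)} \right)}\right) \left(-6431 + 18644\right)} = \frac{29521}{\left(-21289 + 3 i\right) \left(-6431 + 18644\right)} = \frac{29521}{\left(-21289 + 3 i\right) 12213} = \frac{29521}{-260002557 + 36639 i} = 29521 \frac{-260002557 - 36639 i}{67601330988954570} = \frac{29521 \left(-260002557 - 36639 i\right)}{67601330988954570}$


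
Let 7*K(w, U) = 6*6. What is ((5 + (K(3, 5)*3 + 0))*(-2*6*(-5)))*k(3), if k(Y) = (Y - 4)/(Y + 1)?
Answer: -2145/7 ≈ -306.43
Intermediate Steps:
K(w, U) = 36/7 (K(w, U) = (6*6)/7 = (1/7)*36 = 36/7)
k(Y) = (-4 + Y)/(1 + Y)
((5 + (K(3, 5)*3 + 0))*(-2*6*(-5)))*k(3) = ((5 + ((36/7)*3 + 0))*(-2*6*(-5)))*((-4 + 3)/(1 + 3)) = ((5 + (108/7 + 0))*(-12*(-5)))*(-1/4) = ((5 + 108/7)*60)*((1/4)*(-1)) = ((143/7)*60)*(-1/4) = (8580/7)*(-1/4) = -2145/7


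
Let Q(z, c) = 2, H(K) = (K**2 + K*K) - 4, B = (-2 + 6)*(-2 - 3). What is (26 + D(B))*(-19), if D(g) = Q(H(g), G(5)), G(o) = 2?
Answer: -532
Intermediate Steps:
B = -20 (B = 4*(-5) = -20)
H(K) = -4 + 2*K**2 (H(K) = (K**2 + K**2) - 4 = 2*K**2 - 4 = -4 + 2*K**2)
D(g) = 2
(26 + D(B))*(-19) = (26 + 2)*(-19) = 28*(-19) = -532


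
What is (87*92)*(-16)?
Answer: -128064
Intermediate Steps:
(87*92)*(-16) = 8004*(-16) = -128064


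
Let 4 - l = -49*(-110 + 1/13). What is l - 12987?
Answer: -238800/13 ≈ -18369.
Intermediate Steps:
l = -69969/13 (l = 4 - (-49)*(-110 + 1/13) = 4 - (-49)*(-1429)/13 = 4 - 1*70021/13 = 4 - 70021/13 = -69969/13 ≈ -5382.2)
l - 12987 = -69969/13 - 12987 = -238800/13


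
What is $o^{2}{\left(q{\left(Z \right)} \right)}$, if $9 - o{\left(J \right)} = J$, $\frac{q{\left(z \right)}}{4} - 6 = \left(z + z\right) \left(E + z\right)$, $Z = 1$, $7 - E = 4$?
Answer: $2209$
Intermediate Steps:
$E = 3$ ($E = 7 - 4 = 3$)
$q{\left(z \right)} = 24 + 8 z \left(3 + z\right)$ ($q{\left(z \right)} = 24 + 4 \left(z + z\right) \left(3 + z\right) = 24 + 4 \cdot 2 z \left(3 + z\right) = 24 + 8 z \left(3 + z\right)$)
$o{\left(J \right)} = 9 - J$
$o^{2}{\left(q{\left(Z \right)} \right)} = \left(9 - \left(24 + 8 \cdot 1^{2} + 24 \cdot 1\right)\right)^{2} = \left(9 - \left(24 + 8 \cdot 1 + 24\right)\right)^{2} = \left(9 - \left(24 + 8 + 24\right)\right)^{2} = \left(9 - 56\right)^{2} = \left(-47\right)^{2} = 2209$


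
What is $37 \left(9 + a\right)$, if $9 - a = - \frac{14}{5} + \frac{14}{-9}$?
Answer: $\frac{37222}{45} \approx 827.16$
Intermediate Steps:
$a = \frac{601}{45}$ ($a = 9 - \left(- \frac{14}{5} + \frac{14}{-9}\right) = 9 - \left(\left(-14\right) \frac{1}{5} + 14 \left(- \frac{1}{9}\right)\right) = 9 - \left(- \frac{14}{5} - \frac{14}{9}\right) = 9 - - \frac{196}{45} = 9 + \frac{196}{45} = \frac{601}{45} \approx 13.356$)
$37 \left(9 + a\right) = 37 \left(9 + \frac{601}{45}\right) = 37 \cdot \frac{1006}{45} = \frac{37222}{45}$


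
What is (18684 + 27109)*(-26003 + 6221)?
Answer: -905877126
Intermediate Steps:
(18684 + 27109)*(-26003 + 6221) = 45793*(-19782) = -905877126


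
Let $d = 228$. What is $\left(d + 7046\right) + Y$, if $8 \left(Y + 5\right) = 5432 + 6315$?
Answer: $\frac{69899}{8} \approx 8737.4$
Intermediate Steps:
$Y = \frac{11707}{8}$ ($Y = -5 + \frac{5432 + 6315}{8} = -5 + \frac{1}{8} \cdot 11747 = -5 + \frac{11747}{8} = \frac{11707}{8} \approx 1463.4$)
$\left(d + 7046\right) + Y = \left(228 + 7046\right) + \frac{11707}{8} = 7274 + \frac{11707}{8} = \frac{69899}{8}$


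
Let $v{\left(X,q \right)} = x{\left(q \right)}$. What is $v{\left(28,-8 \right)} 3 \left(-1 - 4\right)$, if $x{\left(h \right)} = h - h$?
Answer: $0$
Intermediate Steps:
$x{\left(h \right)} = 0$
$v{\left(X,q \right)} = 0$
$v{\left(28,-8 \right)} 3 \left(-1 - 4\right) = 0 \cdot 3 \left(-1 - 4\right) = 0 \cdot 3 \left(-5\right) = 0 \left(-15\right) = 0$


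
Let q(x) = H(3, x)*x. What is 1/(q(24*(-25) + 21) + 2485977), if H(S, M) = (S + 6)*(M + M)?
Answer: 1/8520315 ≈ 1.1737e-7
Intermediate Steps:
H(S, M) = 2*M*(6 + S) (H(S, M) = (6 + S)*(2*M) = 2*M*(6 + S))
q(x) = 18*x**2 (q(x) = (2*x*(6 + 3))*x = (2*x*9)*x = (18*x)*x = 18*x**2)
1/(q(24*(-25) + 21) + 2485977) = 1/(18*(24*(-25) + 21)**2 + 2485977) = 1/(18*(-600 + 21)**2 + 2485977) = 1/(18*(-579)**2 + 2485977) = 1/(18*335241 + 2485977) = 1/(6034338 + 2485977) = 1/8520315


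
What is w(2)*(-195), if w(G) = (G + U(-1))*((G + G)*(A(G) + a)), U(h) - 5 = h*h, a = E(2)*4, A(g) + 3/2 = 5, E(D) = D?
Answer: -71760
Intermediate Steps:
A(g) = 7/2 (A(g) = -3/2 + 5 = 7/2)
a = 8 (a = 2*4 = 8)
U(h) = 5 + h² (U(h) = 5 + h*h = 5 + h²)
w(G) = 23*G*(6 + G) (w(G) = (G + (5 + (-1)²))*((G + G)*(7/2 + 8)) = (G + (5 + 1))*((2*G)*(23/2)) = (G + 6)*(23*G) = (6 + G)*(23*G) = 23*G*(6 + G))
w(2)*(-195) = (23*2*(6 + 2))*(-195) = (23*2*8)*(-195) = 368*(-195) = -71760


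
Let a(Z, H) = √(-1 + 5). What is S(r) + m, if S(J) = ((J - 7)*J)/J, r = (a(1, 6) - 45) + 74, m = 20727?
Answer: 20751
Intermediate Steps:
a(Z, H) = 2 (a(Z, H) = √4 = 2)
r = 31 (r = (2 - 45) + 74 = -43 + 74 = 31)
S(J) = -7 + J (S(J) = ((-7 + J)*J)/J = (J*(-7 + J))/J = -7 + J)
S(r) + m = (-7 + 31) + 20727 = 24 + 20727 = 20751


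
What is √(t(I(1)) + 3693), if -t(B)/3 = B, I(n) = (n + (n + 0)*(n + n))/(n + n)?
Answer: √14754/2 ≈ 60.733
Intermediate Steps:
I(n) = (n + 2*n²)/(2*n) (I(n) = (n + n*(2*n))/((2*n)) = (n + 2*n²)*(1/(2*n)) = (n + 2*n²)/(2*n))
t(B) = -3*B
√(t(I(1)) + 3693) = √(-3*(½ + 1) + 3693) = √(-3*3/2 + 3693) = √(-9/2 + 3693) = √(7377/2) = √14754/2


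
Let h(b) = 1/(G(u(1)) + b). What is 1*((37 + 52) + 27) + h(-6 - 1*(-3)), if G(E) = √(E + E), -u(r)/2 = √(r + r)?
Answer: 5657/49 + 12*√2/49 - 18*I*2^(¼)/49 + 8*I*2^(¾)/49 ≈ 115.8 - 0.16227*I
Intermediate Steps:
u(r) = -2*√2*√r (u(r) = -2*√(r + r) = -2*√2*√r)
G(E) = √2*√E (G(E) = √(2*E) = √2*√E)
h(b) = 1/(b + 2*I*2^(¼)) (h(b) = 1/(√2*√(-2*√2*√1) + b) = 1/(√2*√(-2*√2*1) + b) = 1/(√2*√(-2*√2) + b) = 1/(√2*(I*2^(¾)) + b) = 1/(2*I*2^(¼) + b) = 1/(b + 2*I*2^(¼)))
1*((37 + 52) + 27) + h(-6 - 1*(-3)) = 1*((37 + 52) + 27) + 1/((-6 - 1*(-3)) + 2*I*2^(¼)) = 1*(89 + 27) + 1/((-6 + 3) + 2*I*2^(¼)) = 1*116 + 1/(-3 + 2*I*2^(¼)) = 116 + 1/(-3 + 2*I*2^(¼))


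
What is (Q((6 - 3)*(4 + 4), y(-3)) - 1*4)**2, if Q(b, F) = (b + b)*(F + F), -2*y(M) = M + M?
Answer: 80656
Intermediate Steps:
y(M) = -M (y(M) = -(M + M)/2 = -M)
Q(b, F) = 4*F*b (Q(b, F) = (2*b)*(2*F) = 4*F*b)
(Q((6 - 3)*(4 + 4), y(-3)) - 1*4)**2 = (4*(-1*(-3))*((6 - 3)*(4 + 4)) - 1*4)**2 = (4*3*(3*8) - 4)**2 = (4*3*24 - 4)**2 = (288 - 4)**2 = 284**2 = 80656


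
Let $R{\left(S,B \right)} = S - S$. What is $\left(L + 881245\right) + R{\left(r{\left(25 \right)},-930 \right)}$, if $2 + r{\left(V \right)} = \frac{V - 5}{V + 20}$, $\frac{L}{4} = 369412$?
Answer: $2358893$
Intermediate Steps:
$L = 1477648$ ($L = 4 \cdot 369412 = 1477648$)
$r{\left(V \right)} = -2 + \frac{-5 + V}{20 + V}$ ($r{\left(V \right)} = -2 + \frac{V - 5}{V + 20} = -2 + \frac{V - 5}{20 + V} = -2 + \frac{-5 + V}{20 + V}$)
$R{\left(S,B \right)} = 0$
$\left(L + 881245\right) + R{\left(r{\left(25 \right)},-930 \right)} = \left(1477648 + 881245\right) + 0 = 2358893 + 0 = 2358893$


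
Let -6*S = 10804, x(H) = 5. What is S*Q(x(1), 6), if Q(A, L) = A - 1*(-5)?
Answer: -54020/3 ≈ -18007.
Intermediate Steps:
Q(A, L) = 5 + A (Q(A, L) = A + 5 = 5 + A)
S = -5402/3 (S = -⅙*10804 = -5402/3 ≈ -1800.7)
S*Q(x(1), 6) = -5402*(5 + 5)/3 = -5402/3*10 = -54020/3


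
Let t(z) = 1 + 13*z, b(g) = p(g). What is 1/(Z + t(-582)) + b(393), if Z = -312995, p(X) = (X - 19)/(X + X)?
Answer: 59944327/125980080 ≈ 0.47582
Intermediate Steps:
p(X) = (-19 + X)/(2*X) (p(X) = (-19 + X)/((2*X)) = (-19 + X)*(1/(2*X)) = (-19 + X)/(2*X))
b(g) = (-19 + g)/(2*g)
1/(Z + t(-582)) + b(393) = 1/(-312995 + (1 + 13*(-582))) + (½)*(-19 + 393)/393 = 1/(-312995 + (1 - 7566)) + (½)*(1/393)*374 = 1/(-312995 - 7565) + 187/393 = 1/(-320560) + 187/393 = -1/320560 + 187/393 = 59944327/125980080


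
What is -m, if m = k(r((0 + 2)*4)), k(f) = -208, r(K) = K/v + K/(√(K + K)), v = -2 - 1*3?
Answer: 208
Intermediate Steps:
v = -5 (v = -2 - 3 = -5)
r(K) = -K/5 + √2*√K/2 (r(K) = K/(-5) + K/(√(K + K)) = K*(-⅕) + K/(√(2*K)) = -K/5 + K/((√2*√K)) = -K/5 + K*(√2/(2*√K)) = -K/5 + √2*√K/2)
m = -208
-m = -1*(-208) = 208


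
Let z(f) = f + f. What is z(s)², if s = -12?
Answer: 576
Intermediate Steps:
z(f) = 2*f
z(s)² = (2*(-12))² = (-24)² = 576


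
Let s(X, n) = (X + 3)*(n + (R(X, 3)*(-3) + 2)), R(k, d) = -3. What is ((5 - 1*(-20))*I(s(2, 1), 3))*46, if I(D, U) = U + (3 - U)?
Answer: 3450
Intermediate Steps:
s(X, n) = (3 + X)*(11 + n) (s(X, n) = (X + 3)*(n + (-3*(-3) + 2)) = (3 + X)*(n + (9 + 2)) = (3 + X)*(n + 11) = (3 + X)*(11 + n))
I(D, U) = 3
((5 - 1*(-20))*I(s(2, 1), 3))*46 = ((5 - 1*(-20))*3)*46 = ((5 + 20)*3)*46 = (25*3)*46 = 75*46 = 3450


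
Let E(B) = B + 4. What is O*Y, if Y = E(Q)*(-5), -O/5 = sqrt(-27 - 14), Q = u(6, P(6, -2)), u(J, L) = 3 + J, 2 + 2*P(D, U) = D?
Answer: 325*I*sqrt(41) ≈ 2081.0*I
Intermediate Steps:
P(D, U) = -1 + D/2
Q = 9 (Q = 3 + 6 = 9)
E(B) = 4 + B
O = -5*I*sqrt(41) (O = -5*sqrt(-27 - 14) = -5*I*sqrt(41) ≈ -32.016*I)
Y = -65 (Y = (4 + 9)*(-5) = 13*(-5) = -65)
O*Y = -5*I*sqrt(41)*(-65) = 325*I*sqrt(41)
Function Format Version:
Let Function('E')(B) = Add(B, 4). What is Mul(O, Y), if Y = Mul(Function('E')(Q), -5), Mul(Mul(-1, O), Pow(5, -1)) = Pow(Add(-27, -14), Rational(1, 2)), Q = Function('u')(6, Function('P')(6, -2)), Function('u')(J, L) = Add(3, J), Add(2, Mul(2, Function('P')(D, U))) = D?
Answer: Mul(325, I, Pow(41, Rational(1, 2))) ≈ Mul(2081.0, I)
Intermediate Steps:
Function('P')(D, U) = Add(-1, Mul(Rational(1, 2), D))
Q = 9 (Q = Add(3, 6) = 9)
Function('E')(B) = Add(4, B)
O = Mul(-5, I, Pow(41, Rational(1, 2))) (O = Mul(-5, Pow(Add(-27, -14), Rational(1, 2))) = Mul(-5, Pow(-41, Rational(1, 2))) = Mul(-5, Mul(I, Pow(41, Rational(1, 2)))) = Mul(-5, I, Pow(41, Rational(1, 2))) ≈ Mul(-32.016, I))
Y = -65 (Y = Mul(Add(4, 9), -5) = Mul(13, -5) = -65)
Mul(O, Y) = Mul(Mul(-5, I, Pow(41, Rational(1, 2))), -65) = Mul(325, I, Pow(41, Rational(1, 2)))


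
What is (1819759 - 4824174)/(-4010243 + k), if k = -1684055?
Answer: 3004415/5694298 ≈ 0.52762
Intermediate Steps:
(1819759 - 4824174)/(-4010243 + k) = (1819759 - 4824174)/(-4010243 - 1684055) = -3004415/(-5694298) = -3004415*(-1/5694298) = 3004415/5694298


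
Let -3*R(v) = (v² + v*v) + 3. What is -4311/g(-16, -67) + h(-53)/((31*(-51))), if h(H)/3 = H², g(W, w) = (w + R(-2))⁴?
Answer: -5674260472681/1064520572672 ≈ -5.3303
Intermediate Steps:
R(v) = -1 - 2*v²/3 (R(v) = -((v² + v*v) + 3)/3 = -((v² + v²) + 3)/3 = -(2*v² + 3)/3 = -(3 + 2*v²)/3 = -1 - 2*v²/3)
g(W, w) = (-11/3 + w)⁴ (g(W, w) = (w + (-1 - ⅔*(-2)²))⁴ = (w + (-1 - ⅔*4))⁴ = (w + (-1 - 8/3))⁴ = (w - 11/3)⁴ = (-11/3 + w)⁴)
h(H) = 3*H²
-4311/g(-16, -67) + h(-53)/((31*(-51))) = -4311*81/(11 - 3*(-67))⁴ + (3*(-53)²)/((31*(-51))) = -4311*81/(11 + 201)⁴ + (3*2809)/(-1581) = -4311/((1/81)*212⁴) + 8427*(-1/1581) = -4311/((1/81)*2019963136) - 2809/527 = -4311/2019963136/81 - 2809/527 = -4311*81/2019963136 - 2809/527 = -349191/2019963136 - 2809/527 = -5674260472681/1064520572672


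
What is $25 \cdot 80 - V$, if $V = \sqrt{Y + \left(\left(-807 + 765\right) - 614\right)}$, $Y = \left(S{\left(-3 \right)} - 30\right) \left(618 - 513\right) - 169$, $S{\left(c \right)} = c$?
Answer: $2000 - i \sqrt{4290} \approx 2000.0 - 65.498 i$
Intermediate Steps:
$Y = -3634$ ($Y = \left(-3 - 30\right) \left(618 - 513\right) - 169 = \left(-33\right) 105 - 169 = -3465 - 169 = -3634$)
$V = i \sqrt{4290}$ ($V = \sqrt{-3634 + \left(\left(-807 + 765\right) - 614\right)} = \sqrt{-3634 - 656} = \sqrt{-4290} = i \sqrt{4290} \approx 65.498 i$)
$25 \cdot 80 - V = 25 \cdot 80 - i \sqrt{4290} = 2000 - i \sqrt{4290}$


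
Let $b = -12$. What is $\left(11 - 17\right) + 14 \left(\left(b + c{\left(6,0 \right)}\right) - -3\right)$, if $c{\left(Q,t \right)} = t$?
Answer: $-132$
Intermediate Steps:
$\left(11 - 17\right) + 14 \left(\left(b + c{\left(6,0 \right)}\right) - -3\right) = \left(11 - 17\right) + 14 \left(\left(-12 + 0\right) - -3\right) = \left(11 - 17\right) + 14 \left(-12 + \left(-4 + 7\right)\right) = -6 + 14 \left(-12 + 3\right) = -6 + 14 \left(-9\right) = -6 - 126 = -132$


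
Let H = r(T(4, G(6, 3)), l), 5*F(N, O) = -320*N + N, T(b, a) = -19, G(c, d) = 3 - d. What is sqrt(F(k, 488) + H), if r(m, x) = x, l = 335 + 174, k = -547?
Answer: sqrt(885190)/5 ≈ 188.17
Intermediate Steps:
l = 509
F(N, O) = -319*N/5 (F(N, O) = (-320*N + N)/5 = (-319*N)/5 = -319*N/5)
H = 509
sqrt(F(k, 488) + H) = sqrt(-319/5*(-547) + 509) = sqrt(174493/5 + 509) = sqrt(177038/5) = sqrt(885190)/5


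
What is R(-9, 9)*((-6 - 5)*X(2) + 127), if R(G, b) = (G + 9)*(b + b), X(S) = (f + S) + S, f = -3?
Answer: 0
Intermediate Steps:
X(S) = -3 + 2*S (X(S) = (-3 + S) + S = -3 + 2*S)
R(G, b) = 2*b*(9 + G) (R(G, b) = (9 + G)*(2*b) = 2*b*(9 + G))
R(-9, 9)*((-6 - 5)*X(2) + 127) = (2*9*(9 - 9))*((-6 - 5)*(-3 + 2*2) + 127) = (2*9*0)*(-11*(-3 + 4) + 127) = 0*(-11*1 + 127) = 0*(-11 + 127) = 0*116 = 0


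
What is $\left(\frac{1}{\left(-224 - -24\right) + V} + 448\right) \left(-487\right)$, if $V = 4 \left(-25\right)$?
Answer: $- \frac{65452313}{300} \approx -2.1817 \cdot 10^{5}$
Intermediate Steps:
$V = -100$
$\left(\frac{1}{\left(-224 - -24\right) + V} + 448\right) \left(-487\right) = \left(\frac{1}{\left(-224 - -24\right) - 100} + 448\right) \left(-487\right) = \left(\frac{1}{\left(-224 + 24\right) - 100} + 448\right) \left(-487\right) = \left(\frac{1}{-200 - 100} + 448\right) \left(-487\right) = \left(\frac{1}{-300} + 448\right) \left(-487\right) = \left(- \frac{1}{300} + 448\right) \left(-487\right) = \frac{134399}{300} \left(-487\right) = - \frac{65452313}{300}$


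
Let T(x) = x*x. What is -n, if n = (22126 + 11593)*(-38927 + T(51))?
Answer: 1224876394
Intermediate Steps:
T(x) = x²
n = -1224876394 (n = (22126 + 11593)*(-38927 + 51²) = 33719*(-38927 + 2601) = 33719*(-36326) = -1224876394)
-n = -1*(-1224876394) = 1224876394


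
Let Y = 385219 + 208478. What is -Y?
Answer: -593697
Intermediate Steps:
Y = 593697
-Y = -1*593697 = -593697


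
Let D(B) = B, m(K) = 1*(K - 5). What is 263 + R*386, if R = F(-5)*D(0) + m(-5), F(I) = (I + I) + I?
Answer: -3597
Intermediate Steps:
m(K) = -5 + K (m(K) = 1*(-5 + K) = -5 + K)
F(I) = 3*I (F(I) = 2*I + I = 3*I)
R = -10 (R = (3*(-5))*0 + (-5 - 5) = -15*0 - 10 = 0 - 10 = -10)
263 + R*386 = 263 - 10*386 = 263 - 3860 = -3597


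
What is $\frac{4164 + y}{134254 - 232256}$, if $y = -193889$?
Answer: $\frac{189725}{98002} \approx 1.9359$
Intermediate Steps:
$\frac{4164 + y}{134254 - 232256} = \frac{4164 - 193889}{134254 - 232256} = - \frac{189725}{-98002} = \left(-189725\right) \left(- \frac{1}{98002}\right) = \frac{189725}{98002}$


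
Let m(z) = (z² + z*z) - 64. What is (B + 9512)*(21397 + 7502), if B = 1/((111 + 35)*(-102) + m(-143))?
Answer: 7131126054195/25942 ≈ 2.7489e+8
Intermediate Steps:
m(z) = -64 + 2*z² (m(z) = (z² + z²) - 64 = 2*z² - 64 = -64 + 2*z²)
B = 1/25942 (B = 1/((111 + 35)*(-102) + (-64 + 2*(-143)²)) = 1/(146*(-102) + (-64 + 2*20449)) = 1/(-14892 + (-64 + 40898)) = 1/(-14892 + 40834) = 1/25942 ≈ 3.8548e-5)
(B + 9512)*(21397 + 7502) = (1/25942 + 9512)*(21397 + 7502) = (246760305/25942)*28899 = 7131126054195/25942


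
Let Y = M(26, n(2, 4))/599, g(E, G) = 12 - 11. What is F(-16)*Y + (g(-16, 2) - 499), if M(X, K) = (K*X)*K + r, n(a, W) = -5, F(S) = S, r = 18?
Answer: -308990/599 ≈ -515.84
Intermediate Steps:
g(E, G) = 1
M(X, K) = 18 + X*K² (M(X, K) = (K*X)*K + 18 = X*K² + 18 = 18 + X*K²)
Y = 668/599 (Y = (18 + 26*(-5)²)/599 = (18 + 26*25)*(1/599) = (18 + 650)*(1/599) = 668*(1/599) = 668/599 ≈ 1.1152)
F(-16)*Y + (g(-16, 2) - 499) = -16*668/599 + (1 - 499) = -10688/599 - 498 = -308990/599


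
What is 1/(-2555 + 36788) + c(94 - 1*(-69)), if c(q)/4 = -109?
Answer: -14925587/34233 ≈ -436.00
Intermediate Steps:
c(q) = -436 (c(q) = 4*(-109) = -436)
1/(-2555 + 36788) + c(94 - 1*(-69)) = 1/(-2555 + 36788) - 436 = 1/34233 - 436 = -14925587/34233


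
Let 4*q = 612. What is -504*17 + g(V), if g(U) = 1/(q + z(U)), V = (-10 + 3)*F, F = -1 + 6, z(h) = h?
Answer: -1011023/118 ≈ -8568.0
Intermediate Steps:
F = 5
q = 153 (q = (¼)*612 = 153)
V = -35 (V = (-10 + 3)*5 = -7*5 = -35)
g(U) = 1/(153 + U)
-504*17 + g(V) = -504*17 + 1/(153 - 35) = -8568 + 1/118 = -1011023/118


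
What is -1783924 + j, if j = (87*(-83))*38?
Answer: -2058322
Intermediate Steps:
j = -274398 (j = -7221*38 = -274398)
-1783924 + j = -1783924 - 274398 = -2058322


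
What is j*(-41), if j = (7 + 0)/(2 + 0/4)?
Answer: -287/2 ≈ -143.50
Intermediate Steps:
j = 7/2 (j = 7/(2 + 0*(1/4)) = 7/(2 + 0) = 7/2 ≈ 3.5000)
j*(-41) = (7/2)*(-41) = -287/2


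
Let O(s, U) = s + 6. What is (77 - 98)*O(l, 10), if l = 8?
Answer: -294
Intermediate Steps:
O(s, U) = 6 + s
(77 - 98)*O(l, 10) = (77 - 98)*(6 + 8) = -21*14 = -294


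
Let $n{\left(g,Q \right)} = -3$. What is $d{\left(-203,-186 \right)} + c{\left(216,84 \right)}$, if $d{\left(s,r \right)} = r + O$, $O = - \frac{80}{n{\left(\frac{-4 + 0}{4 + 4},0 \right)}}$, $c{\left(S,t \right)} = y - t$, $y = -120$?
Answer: $- \frac{1090}{3} \approx -363.33$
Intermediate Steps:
$c{\left(S,t \right)} = -120 - t$
$O = \frac{80}{3}$ ($O = - \frac{80}{-3} = \left(-80\right) \left(- \frac{1}{3}\right) = \frac{80}{3} \approx 26.667$)
$d{\left(s,r \right)} = \frac{80}{3} + r$ ($d{\left(s,r \right)} = r + \frac{80}{3} = \frac{80}{3} + r$)
$d{\left(-203,-186 \right)} + c{\left(216,84 \right)} = \left(\frac{80}{3} - 186\right) - 204 = - \frac{478}{3} - 204 = - \frac{1090}{3}$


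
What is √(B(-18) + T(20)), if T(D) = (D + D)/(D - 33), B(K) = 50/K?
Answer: I*√8905/39 ≈ 2.4196*I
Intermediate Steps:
T(D) = 2*D/(-33 + D) (T(D) = (2*D)/(-33 + D) = 2*D/(-33 + D))
√(B(-18) + T(20)) = √(50/(-18) + 2*20/(-33 + 20)) = √(50*(-1/18) + 2*20/(-13)) = √(-25/9 + 2*20*(-1/13)) = √(-25/9 - 40/13) = √(-685/117) = I*√8905/39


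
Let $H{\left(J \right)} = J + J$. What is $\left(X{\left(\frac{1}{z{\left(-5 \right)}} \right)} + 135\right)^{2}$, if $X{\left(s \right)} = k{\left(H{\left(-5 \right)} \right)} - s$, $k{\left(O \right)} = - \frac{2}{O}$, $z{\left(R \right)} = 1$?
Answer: $\frac{450241}{25} \approx 18010.0$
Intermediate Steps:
$H{\left(J \right)} = 2 J$
$X{\left(s \right)} = \frac{1}{5} - s$ ($X{\left(s \right)} = - \frac{2}{2 \left(-5\right)} - s = - \frac{2}{-10} - s = \left(-2\right) \left(- \frac{1}{10}\right) - s = \frac{1}{5} - s$)
$\left(X{\left(\frac{1}{z{\left(-5 \right)}} \right)} + 135\right)^{2} = \left(\left(\frac{1}{5} - 1^{-1}\right) + 135\right)^{2} = \left(\left(\frac{1}{5} - 1\right) + 135\right)^{2} = \left(- \frac{4}{5} + 135\right)^{2} = \left(\frac{671}{5}\right)^{2} = \frac{450241}{25}$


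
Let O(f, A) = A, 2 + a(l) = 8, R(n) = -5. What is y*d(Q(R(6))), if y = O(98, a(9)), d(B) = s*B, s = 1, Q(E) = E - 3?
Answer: -48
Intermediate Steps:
a(l) = 6 (a(l) = -2 + 8 = 6)
Q(E) = -3 + E
d(B) = B (d(B) = 1*B = B)
y = 6
y*d(Q(R(6))) = 6*(-3 - 5) = 6*(-8) = -48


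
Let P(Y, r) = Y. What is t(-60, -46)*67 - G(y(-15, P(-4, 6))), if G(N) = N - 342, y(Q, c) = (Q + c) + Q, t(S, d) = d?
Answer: -2706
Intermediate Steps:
y(Q, c) = c + 2*Q
G(N) = -342 + N
t(-60, -46)*67 - G(y(-15, P(-4, 6))) = -46*67 - (-342 + (-4 + 2*(-15))) = -3082 - (-342 + (-4 - 30)) = -3082 - (-342 - 34) = -3082 - 1*(-376) = -3082 + 376 = -2706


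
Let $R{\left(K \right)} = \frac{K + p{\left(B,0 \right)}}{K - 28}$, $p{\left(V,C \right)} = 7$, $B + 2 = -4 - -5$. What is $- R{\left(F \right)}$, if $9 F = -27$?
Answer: $\frac{4}{31} \approx 0.12903$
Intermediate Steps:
$F = -3$ ($F = \frac{1}{9} \left(-27\right) = -3$)
$B = -1$ ($B = -2 - -1 = -2 + \left(-4 + 5\right) = -2 + 1 = -1$)
$R{\left(K \right)} = \frac{7 + K}{-28 + K}$ ($R{\left(K \right)} = \frac{K + 7}{K - 28} = \frac{7 + K}{-28 + K}$)
$- R{\left(F \right)} = - \frac{7 - 3}{-28 - 3} = - \frac{4}{-31} = - \frac{\left(-1\right) 4}{31} = \left(-1\right) \left(- \frac{4}{31}\right) = \frac{4}{31}$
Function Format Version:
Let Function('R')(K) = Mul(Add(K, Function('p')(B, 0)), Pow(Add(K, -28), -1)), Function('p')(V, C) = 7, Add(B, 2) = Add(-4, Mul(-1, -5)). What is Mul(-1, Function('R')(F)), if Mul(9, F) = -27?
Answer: Rational(4, 31) ≈ 0.12903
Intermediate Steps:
F = -3 (F = Mul(Rational(1, 9), -27) = -3)
B = -1 (B = Add(-2, Add(-4, Mul(-1, -5))) = Add(-2, Add(-4, 5)) = Add(-2, 1) = -1)
Function('R')(K) = Mul(Pow(Add(-28, K), -1), Add(7, K)) (Function('R')(K) = Mul(Add(K, 7), Pow(Add(K, -28), -1)) = Mul(Add(7, K), Pow(Add(-28, K), -1)) = Mul(Pow(Add(-28, K), -1), Add(7, K)))
Mul(-1, Function('R')(F)) = Mul(-1, Mul(Pow(Add(-28, -3), -1), Add(7, -3))) = Mul(-1, Mul(Pow(-31, -1), 4)) = Mul(-1, Mul(Rational(-1, 31), 4)) = Mul(-1, Rational(-4, 31)) = Rational(4, 31)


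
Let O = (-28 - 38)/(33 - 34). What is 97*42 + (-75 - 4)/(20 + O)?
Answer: 350285/86 ≈ 4073.1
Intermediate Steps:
O = 66 (O = -66/(-1) = -66*(-1) = 66)
97*42 + (-75 - 4)/(20 + O) = 97*42 + (-75 - 4)/(20 + 66) = 4074 - 79/86 = 350285/86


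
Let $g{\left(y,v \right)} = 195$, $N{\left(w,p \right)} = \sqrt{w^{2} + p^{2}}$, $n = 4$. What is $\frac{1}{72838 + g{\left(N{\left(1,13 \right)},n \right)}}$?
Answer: $\frac{1}{73033} \approx 1.3692 \cdot 10^{-5}$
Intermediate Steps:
$N{\left(w,p \right)} = \sqrt{p^{2} + w^{2}}$
$\frac{1}{72838 + g{\left(N{\left(1,13 \right)},n \right)}} = \frac{1}{72838 + 195} = \frac{1}{73033}$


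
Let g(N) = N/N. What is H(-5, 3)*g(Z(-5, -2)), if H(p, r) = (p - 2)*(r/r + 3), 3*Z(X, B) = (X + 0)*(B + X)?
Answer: -28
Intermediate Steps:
Z(X, B) = X*(B + X)/3 (Z(X, B) = ((X + 0)*(B + X))/3 = (X*(B + X))/3 = X*(B + X)/3)
H(p, r) = -8 + 4*p (H(p, r) = (-2 + p)*(1 + 3) = (-2 + p)*4 = -8 + 4*p)
g(N) = 1
H(-5, 3)*g(Z(-5, -2)) = (-8 + 4*(-5))*1 = (-8 - 20)*1 = -28*1 = -28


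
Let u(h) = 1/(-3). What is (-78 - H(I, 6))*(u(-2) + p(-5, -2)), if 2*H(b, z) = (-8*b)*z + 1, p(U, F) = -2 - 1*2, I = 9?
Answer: -3575/6 ≈ -595.83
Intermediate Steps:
u(h) = -⅓
p(U, F) = -4 (p(U, F) = -2 - 2 = -4)
H(b, z) = ½ - 4*b*z (H(b, z) = ((-8*b)*z + 1)/2 = (-8*b*z + 1)/2 = (1 - 8*b*z)/2 = ½ - 4*b*z)
(-78 - H(I, 6))*(u(-2) + p(-5, -2)) = (-78 - (½ - 4*9*6))*(-⅓ - 4) = (-78 - (½ - 216))*(-13/3) = (-78 - 1*(-431/2))*(-13/3) = (-78 + 431/2)*(-13/3) = (275/2)*(-13/3) = -3575/6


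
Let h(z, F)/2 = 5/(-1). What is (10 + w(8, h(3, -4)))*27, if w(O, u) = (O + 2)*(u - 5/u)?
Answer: -2295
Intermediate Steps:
h(z, F) = -10 (h(z, F) = 2*(5/(-1)) = 2*(5*(-1)) = 2*(-5) = -10)
w(O, u) = (2 + O)*(u - 5/u)
(10 + w(8, h(3, -4)))*27 = (10 + (-10 - 5*8 + (-10)**2*(2 + 8))/(-10))*27 = (10 - (-10 - 40 + 100*10)/10)*27 = (10 - (-10 - 40 + 1000)/10)*27 = (10 - 1/10*950)*27 = (10 - 95)*27 = -85*27 = -2295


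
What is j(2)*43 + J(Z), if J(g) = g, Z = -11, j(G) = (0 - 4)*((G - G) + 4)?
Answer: -699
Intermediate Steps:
j(G) = -16 (j(G) = -4*(0 + 4) = -4*4 = -16)
j(2)*43 + J(Z) = -16*43 - 11 = -688 - 11 = -699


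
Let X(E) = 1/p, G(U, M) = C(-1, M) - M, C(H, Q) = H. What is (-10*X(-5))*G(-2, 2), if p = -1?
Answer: -30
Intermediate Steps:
G(U, M) = -1 - M
X(E) = -1 (X(E) = 1/(-1) = -1)
(-10*X(-5))*G(-2, 2) = (-10*(-1))*(-1 - 1*2) = 10*(-1 - 2) = 10*(-3) = -30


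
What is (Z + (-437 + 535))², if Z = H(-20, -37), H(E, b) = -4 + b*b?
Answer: 2140369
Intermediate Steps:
H(E, b) = -4 + b²
Z = 1365 (Z = -4 + (-37)² = -4 + 1369 = 1365)
(Z + (-437 + 535))² = (1365 + (-437 + 535))² = (1365 + 98)² = 1463² = 2140369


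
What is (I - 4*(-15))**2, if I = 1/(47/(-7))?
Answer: 7912969/2209 ≈ 3582.1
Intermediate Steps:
I = -7/47 (I = 1/(47*(-1/7)) = 1/(-47/7) = -7/47 ≈ -0.14894)
(I - 4*(-15))**2 = (-7/47 - 4*(-15))**2 = (-7/47 + 60)**2 = (2813/47)**2 = 7912969/2209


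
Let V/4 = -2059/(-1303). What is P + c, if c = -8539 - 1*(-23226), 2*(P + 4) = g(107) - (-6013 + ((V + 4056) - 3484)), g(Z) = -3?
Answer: 22670688/1303 ≈ 17399.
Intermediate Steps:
V = 8236/1303 (V = 4*(-2059/(-1303)) = 4*(-2059*(-1/1303)) = 4*(2059/1303) = 8236/1303 ≈ 6.3208)
P = 3533527/1303 (P = -4 + (-3 - (-6013 + ((8236/1303 + 4056) - 3484)))/2 = -4 + (-3 - (-6013 + (5293204/1303 - 3484)))/2 = -4 + (-3 - (-6013 + 753552/1303))/2 = -4 + (-3 - 1*(-7081387/1303))/2 = -4 + (-3 + 7081387/1303)/2 = -4 + (½)*(7077478/1303) = -4 + 3538739/1303 = 3533527/1303 ≈ 2711.8)
c = 14687 (c = -8539 + 23226 = 14687)
P + c = 3533527/1303 + 14687 = 22670688/1303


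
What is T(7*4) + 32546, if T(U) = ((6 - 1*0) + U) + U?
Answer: 32608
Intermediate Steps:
T(U) = 6 + 2*U (T(U) = ((6 + 0) + U) + U = (6 + U) + U = 6 + 2*U)
T(7*4) + 32546 = (6 + 2*(7*4)) + 32546 = (6 + 2*28) + 32546 = (6 + 56) + 32546 = 62 + 32546 = 32608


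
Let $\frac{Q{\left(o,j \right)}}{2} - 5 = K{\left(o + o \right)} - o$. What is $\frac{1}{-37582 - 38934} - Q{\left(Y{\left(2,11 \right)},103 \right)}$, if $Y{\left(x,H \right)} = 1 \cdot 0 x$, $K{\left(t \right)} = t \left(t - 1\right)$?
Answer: $- \frac{765161}{76516} \approx -10.0$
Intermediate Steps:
$K{\left(t \right)} = t \left(-1 + t\right)$
$Y{\left(x,H \right)} = 0$ ($Y{\left(x,H \right)} = 0 x = 0$)
$Q{\left(o,j \right)} = 10 - 2 o + 4 o \left(-1 + 2 o\right)$ ($Q{\left(o,j \right)} = 10 + 2 \left(\left(o + o\right) \left(-1 + \left(o + o\right)\right) - o\right) = 10 + 2 \left(2 o \left(-1 + 2 o\right) - o\right) = 10 + 2 \left(- o + 2 o \left(-1 + 2 o\right)\right) = 10 + \left(- 2 o + 4 o \left(-1 + 2 o\right)\right) = 10 - 2 o + 4 o \left(-1 + 2 o\right)$)
$\frac{1}{-37582 - 38934} - Q{\left(Y{\left(2,11 \right)},103 \right)} = \frac{1}{-37582 - 38934} - \left(10 - 0 + 8 \cdot 0^{2}\right) = \frac{1}{-76516} - \left(10 + 0 + 8 \cdot 0\right) = - \frac{1}{76516} - \left(10 + 0 + 0\right) = - \frac{1}{76516} - 10 = - \frac{765161}{76516}$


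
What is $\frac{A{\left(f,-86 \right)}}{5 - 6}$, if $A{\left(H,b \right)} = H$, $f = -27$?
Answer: $27$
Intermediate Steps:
$\frac{A{\left(f,-86 \right)}}{5 - 6} = \frac{1}{5 - 6} \left(-27\right) = \frac{1}{-1} \left(-27\right) = \left(-1\right) \left(-27\right) = 27$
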